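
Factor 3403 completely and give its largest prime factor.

3403 = 41 · 83
83 is prime.
So 3403 = 41 · 83; the largest prime factor is 83.

83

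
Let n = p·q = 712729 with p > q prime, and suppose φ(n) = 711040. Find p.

881

φ(n) = (p−1)(q−1) = n − (p+q) + 1, so p + q = 712729 − 711040 + 1 = 1690.
p and q are the roots of t² − 1690t + 712729 = 0.
Discriminant: 1690² − 4·712729 = 2856100 − 2850916 = 5184; √5184 = 72.
q = (1690 − 72)/2 = 809, p = (1690 + 72)/2 = 881.
Check: 809 · 881 = 712729.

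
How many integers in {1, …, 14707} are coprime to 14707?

11400

Factor: 14707 = 7 · 11 · 191.
φ(14707) = (7−1) · (11−1) · (191−1) = 6 · 10 · 190 = 11400.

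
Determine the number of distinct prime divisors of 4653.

4653 = 3^2 · 517
517 = 11 · 47
4653 = 3^2 · 11 · 47, which has 3 distinct prime factors.

3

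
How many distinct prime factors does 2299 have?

2299 = 11^2 · 19
2299 = 11^2 · 19, which has 2 distinct prime factors.

2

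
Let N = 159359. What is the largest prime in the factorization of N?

159359 = 37 · 4307
4307 = 59 · 73
73 is prime.
So 159359 = 37 · 59 · 73; the largest prime factor is 73.

73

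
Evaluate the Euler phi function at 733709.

705600

Factor: 733709 = 43 · 113 · 151.
φ(733709) = (43−1) · (113−1) · (151−1) = 42 · 112 · 150 = 705600.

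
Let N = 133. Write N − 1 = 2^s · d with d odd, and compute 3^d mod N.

133 − 1 = 132 = 2^2 · 33, so d = 33.
3^1 ≡ 3 (mod 133)
3^2 ≡ 3^2 = 9 ≡ 9 (mod 133)
3^4 ≡ 9^2 = 81 ≡ 81 (mod 133)
3^8 ≡ 81^2 = 6561 ≡ 44 (mod 133)
3^16 ≡ 44^2 = 1936 ≡ 74 (mod 133)
3^32 ≡ 74^2 = 5476 ≡ 23 (mod 133)
33 = 32 + 1 in binary powers of 2.
So 3^33 ≡ 23 · 3 ≡ 69 (mod 133).
Squaring chain: 69 → 106; never reaches −1, so base 3 is a Miller–Rabin witness that 133 is composite.

69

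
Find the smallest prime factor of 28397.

73

28397 is odd.
Digit sum 29, not divisible by 3.
Ends in 7: not divisible by 5.
7: 28397 = 7·4056 + 5
11: 28397 = 11·2581 + 6
13: 28397 = 13·2184 + 5
17: 28397 = 17·1670 + 7
19: 28397 = 19·1494 + 11
23: 28397 = 23·1234 + 15
29: 28397 = 29·979 + 6
31: 28397 = 31·916 + 1
37: 28397 = 37·767 + 18
41: 28397 = 41·692 + 25
43: 28397 = 43·660 + 17
47: 28397 = 47·604 + 9
53: 28397 = 53·535 + 42
59: 28397 = 59·481 + 18
61: 28397 = 61·465 + 32
67: 28397 = 67·423 + 56
71: 28397 = 71·399 + 68
73: 28397 = 73·389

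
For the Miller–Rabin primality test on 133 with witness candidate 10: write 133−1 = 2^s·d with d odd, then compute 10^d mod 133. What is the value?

27

133 − 1 = 132 = 2^2 · 33, so d = 33.
10^1 ≡ 10 (mod 133)
10^2 ≡ 10^2 = 100 ≡ 100 (mod 133)
10^4 ≡ 100^2 = 10000 ≡ 25 (mod 133)
10^8 ≡ 25^2 = 625 ≡ 93 (mod 133)
10^16 ≡ 93^2 = 8649 ≡ 4 (mod 133)
10^32 ≡ 4^2 = 16 ≡ 16 (mod 133)
33 = 32 + 1 in binary powers of 2.
So 10^33 ≡ 16 · 10 ≡ 27 (mod 133).
Squaring chain: 27 → 64; never reaches −1, so base 10 is a Miller–Rabin witness that 133 is composite.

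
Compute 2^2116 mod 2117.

2^1 ≡ 2 (mod 2117)
2^2 ≡ 2^2 = 4 ≡ 4 (mod 2117)
2^4 ≡ 4^2 = 16 ≡ 16 (mod 2117)
2^8 ≡ 16^2 = 256 ≡ 256 (mod 2117)
2^16 ≡ 256^2 = 65536 ≡ 2026 (mod 2117)
2^32 ≡ 2026^2 = 4104676 ≡ 1930 (mod 2117)
2^64 ≡ 1930^2 = 3724900 ≡ 1097 (mod 2117)
2^128 ≡ 1097^2 = 1203409 ≡ 953 (mod 2117)
2^256 ≡ 953^2 = 908209 ≡ 16 (mod 2117)
2^512 ≡ 16^2 = 256 ≡ 256 (mod 2117)
2^1024 ≡ 256^2 = 65536 ≡ 2026 (mod 2117)
2^2048 ≡ 2026^2 = 4104676 ≡ 1930 (mod 2117)
2116 = 2048 + 64 + 4 in binary powers of 2.
So 2^2116 ≡ 1930 · 1097 · 16 ≡ 1243 (mod 2117).
Since 1243 ≠ 1, base 2 is a Fermat witness: 2117 is composite.

1243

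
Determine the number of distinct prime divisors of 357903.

357903 = 3^2 · 39767
39767 = 7 · 5681
5681 = 13 · 437
437 = 19 · 23
357903 = 3^2 · 7 · 13 · 19 · 23, which has 5 distinct prime factors.

5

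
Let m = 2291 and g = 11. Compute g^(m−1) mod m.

651

11^1 ≡ 11 (mod 2291)
11^2 ≡ 11^2 = 121 ≡ 121 (mod 2291)
11^4 ≡ 121^2 = 14641 ≡ 895 (mod 2291)
11^8 ≡ 895^2 = 801025 ≡ 1466 (mod 2291)
11^16 ≡ 1466^2 = 2149156 ≡ 198 (mod 2291)
11^32 ≡ 198^2 = 39204 ≡ 257 (mod 2291)
11^64 ≡ 257^2 = 66049 ≡ 1901 (mod 2291)
11^128 ≡ 1901^2 = 3613801 ≡ 894 (mod 2291)
11^256 ≡ 894^2 = 799236 ≡ 1968 (mod 2291)
11^512 ≡ 1968^2 = 3873024 ≡ 1234 (mod 2291)
11^1024 ≡ 1234^2 = 1522756 ≡ 1532 (mod 2291)
11^2048 ≡ 1532^2 = 2347024 ≡ 1040 (mod 2291)
2290 = 2048 + 128 + 64 + 32 + 16 + 2 in binary powers of 2.
So 11^2290 ≡ 1040 · 894 · 1901 · 257 · 198 · 121 ≡ 651 (mod 2291).
Since 651 ≠ 1, base 11 is a Fermat witness: 2291 is composite.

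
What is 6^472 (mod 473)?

6^1 ≡ 6 (mod 473)
6^2 ≡ 6^2 = 36 ≡ 36 (mod 473)
6^4 ≡ 36^2 = 1296 ≡ 350 (mod 473)
6^8 ≡ 350^2 = 122500 ≡ 466 (mod 473)
6^16 ≡ 466^2 = 217156 ≡ 49 (mod 473)
6^32 ≡ 49^2 = 2401 ≡ 36 (mod 473)
6^64 ≡ 36^2 = 1296 ≡ 350 (mod 473)
6^128 ≡ 350^2 = 122500 ≡ 466 (mod 473)
6^256 ≡ 466^2 = 217156 ≡ 49 (mod 473)
472 = 256 + 128 + 64 + 16 + 8 in binary powers of 2.
So 6^472 ≡ 49 · 466 · 350 · 49 · 466 ≡ 135 (mod 473).
Since 135 ≠ 1, base 6 is a Fermat witness: 473 is composite.

135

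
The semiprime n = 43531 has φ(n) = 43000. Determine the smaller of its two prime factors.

φ(n) = (p−1)(q−1) = n − (p+q) + 1, so p + q = 43531 − 43000 + 1 = 532.
p and q are the roots of t² − 532t + 43531 = 0.
Discriminant: 532² − 4·43531 = 283024 − 174124 = 108900; √108900 = 330.
q = (532 − 330)/2 = 101, p = (532 + 330)/2 = 431.
Check: 101 · 431 = 43531.

101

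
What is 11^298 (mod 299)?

11^1 ≡ 11 (mod 299)
11^2 ≡ 11^2 = 121 ≡ 121 (mod 299)
11^4 ≡ 121^2 = 14641 ≡ 289 (mod 299)
11^8 ≡ 289^2 = 83521 ≡ 100 (mod 299)
11^16 ≡ 100^2 = 10000 ≡ 133 (mod 299)
11^32 ≡ 133^2 = 17689 ≡ 48 (mod 299)
11^64 ≡ 48^2 = 2304 ≡ 211 (mod 299)
11^128 ≡ 211^2 = 44521 ≡ 269 (mod 299)
11^256 ≡ 269^2 = 72361 ≡ 3 (mod 299)
298 = 256 + 32 + 8 + 2 in binary powers of 2.
So 11^298 ≡ 3 · 48 · 100 · 121 ≡ 127 (mod 299).
Since 127 ≠ 1, base 11 is a Fermat witness: 299 is composite.

127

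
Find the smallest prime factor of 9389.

9389 is odd.
Digit sum 29, not divisible by 3.
Ends in 9: not divisible by 5.
7: 9389 = 7·1341 + 2
11: 9389 = 11·853 + 6
13: 9389 = 13·722 + 3
17: 9389 = 17·552 + 5
19: 9389 = 19·494 + 3
23: 9389 = 23·408 + 5
29: 9389 = 29·323 + 22
31: 9389 = 31·302 + 27
37: 9389 = 37·253 + 28
41: 9389 = 41·229

41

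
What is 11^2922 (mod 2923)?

2258

11^1 ≡ 11 (mod 2923)
11^2 ≡ 11^2 = 121 ≡ 121 (mod 2923)
11^4 ≡ 121^2 = 14641 ≡ 26 (mod 2923)
11^8 ≡ 26^2 = 676 ≡ 676 (mod 2923)
11^16 ≡ 676^2 = 456976 ≡ 988 (mod 2923)
11^32 ≡ 988^2 = 976144 ≡ 2785 (mod 2923)
11^64 ≡ 2785^2 = 7756225 ≡ 1506 (mod 2923)
11^128 ≡ 1506^2 = 2268036 ≡ 2711 (mod 2923)
11^256 ≡ 2711^2 = 7349521 ≡ 1099 (mod 2923)
11^512 ≡ 1099^2 = 1207801 ≡ 602 (mod 2923)
11^1024 ≡ 602^2 = 362404 ≡ 2875 (mod 2923)
11^2048 ≡ 2875^2 = 8265625 ≡ 2304 (mod 2923)
2922 = 2048 + 512 + 256 + 64 + 32 + 8 + 2 in binary powers of 2.
So 11^2922 ≡ 2304 · 602 · 1099 · 1506 · 2785 · 676 · 121 ≡ 2258 (mod 2923).
Since 2258 ≠ 1, base 11 is a Fermat witness: 2923 is composite.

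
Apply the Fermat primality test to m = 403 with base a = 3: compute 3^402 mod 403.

287

3^1 ≡ 3 (mod 403)
3^2 ≡ 3^2 = 9 ≡ 9 (mod 403)
3^4 ≡ 9^2 = 81 ≡ 81 (mod 403)
3^8 ≡ 81^2 = 6561 ≡ 113 (mod 403)
3^16 ≡ 113^2 = 12769 ≡ 276 (mod 403)
3^32 ≡ 276^2 = 76176 ≡ 9 (mod 403)
3^64 ≡ 9^2 = 81 ≡ 81 (mod 403)
3^128 ≡ 81^2 = 6561 ≡ 113 (mod 403)
3^256 ≡ 113^2 = 12769 ≡ 276 (mod 403)
402 = 256 + 128 + 16 + 2 in binary powers of 2.
So 3^402 ≡ 276 · 113 · 276 · 9 ≡ 287 (mod 403).
Since 287 ≠ 1, base 3 is a Fermat witness: 403 is composite.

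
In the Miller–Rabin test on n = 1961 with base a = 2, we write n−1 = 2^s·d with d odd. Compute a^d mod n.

1961 − 1 = 1960 = 2^3 · 245, so d = 245.
2^1 ≡ 2 (mod 1961)
2^2 ≡ 2^2 = 4 ≡ 4 (mod 1961)
2^4 ≡ 4^2 = 16 ≡ 16 (mod 1961)
2^8 ≡ 16^2 = 256 ≡ 256 (mod 1961)
2^16 ≡ 256^2 = 65536 ≡ 823 (mod 1961)
2^32 ≡ 823^2 = 677329 ≡ 784 (mod 1961)
2^64 ≡ 784^2 = 614656 ≡ 863 (mod 1961)
2^128 ≡ 863^2 = 744769 ≡ 1550 (mod 1961)
245 = 128 + 64 + 32 + 16 + 4 + 1 in binary powers of 2.
So 2^245 ≡ 1550 · 863 · 784 · 823 · 16 · 2 ≡ 1874 (mod 1961).
Squaring chain: 1874 → 1686 → 1107; never reaches −1, so base 2 is a Miller–Rabin witness that 1961 is composite.

1874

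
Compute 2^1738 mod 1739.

2^1 ≡ 2 (mod 1739)
2^2 ≡ 2^2 = 4 ≡ 4 (mod 1739)
2^4 ≡ 4^2 = 16 ≡ 16 (mod 1739)
2^8 ≡ 16^2 = 256 ≡ 256 (mod 1739)
2^16 ≡ 256^2 = 65536 ≡ 1193 (mod 1739)
2^32 ≡ 1193^2 = 1423249 ≡ 747 (mod 1739)
2^64 ≡ 747^2 = 558009 ≡ 1529 (mod 1739)
2^128 ≡ 1529^2 = 2337841 ≡ 625 (mod 1739)
2^256 ≡ 625^2 = 390625 ≡ 1089 (mod 1739)
2^512 ≡ 1089^2 = 1185921 ≡ 1662 (mod 1739)
2^1024 ≡ 1662^2 = 2762244 ≡ 712 (mod 1739)
1738 = 1024 + 512 + 128 + 64 + 8 + 2 in binary powers of 2.
So 2^1738 ≡ 712 · 1662 · 625 · 1529 · 256 · 4 ≡ 1283 (mod 1739).
Since 1283 ≠ 1, base 2 is a Fermat witness: 1739 is composite.

1283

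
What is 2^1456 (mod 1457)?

2^1 ≡ 2 (mod 1457)
2^2 ≡ 2^2 = 4 ≡ 4 (mod 1457)
2^4 ≡ 4^2 = 16 ≡ 16 (mod 1457)
2^8 ≡ 16^2 = 256 ≡ 256 (mod 1457)
2^16 ≡ 256^2 = 65536 ≡ 1428 (mod 1457)
2^32 ≡ 1428^2 = 2039184 ≡ 841 (mod 1457)
2^64 ≡ 841^2 = 707281 ≡ 636 (mod 1457)
2^128 ≡ 636^2 = 404496 ≡ 907 (mod 1457)
2^256 ≡ 907^2 = 822649 ≡ 901 (mod 1457)
2^512 ≡ 901^2 = 811801 ≡ 252 (mod 1457)
2^1024 ≡ 252^2 = 63504 ≡ 853 (mod 1457)
1456 = 1024 + 256 + 128 + 32 + 16 in binary powers of 2.
So 2^1456 ≡ 853 · 901 · 907 · 841 · 1428 ≡ 1397 (mod 1457).
Since 1397 ≠ 1, base 2 is a Fermat witness: 1457 is composite.

1397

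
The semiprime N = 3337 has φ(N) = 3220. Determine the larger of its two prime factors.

71

φ(n) = (p−1)(q−1) = n − (p+q) + 1, so p + q = 3337 − 3220 + 1 = 118.
p and q are the roots of t² − 118t + 3337 = 0.
Discriminant: 118² − 4·3337 = 13924 − 13348 = 576; √576 = 24.
q = (118 − 24)/2 = 47, p = (118 + 24)/2 = 71.
Check: 47 · 71 = 3337.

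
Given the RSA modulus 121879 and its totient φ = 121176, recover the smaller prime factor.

307

φ(n) = (p−1)(q−1) = n − (p+q) + 1, so p + q = 121879 − 121176 + 1 = 704.
p and q are the roots of t² − 704t + 121879 = 0.
Discriminant: 704² − 4·121879 = 495616 − 487516 = 8100; √8100 = 90.
q = (704 − 90)/2 = 307, p = (704 + 90)/2 = 397.
Check: 307 · 397 = 121879.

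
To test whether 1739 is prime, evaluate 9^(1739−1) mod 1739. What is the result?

638

9^1 ≡ 9 (mod 1739)
9^2 ≡ 9^2 = 81 ≡ 81 (mod 1739)
9^4 ≡ 81^2 = 6561 ≡ 1344 (mod 1739)
9^8 ≡ 1344^2 = 1806336 ≡ 1254 (mod 1739)
9^16 ≡ 1254^2 = 1572516 ≡ 460 (mod 1739)
9^32 ≡ 460^2 = 211600 ≡ 1181 (mod 1739)
9^64 ≡ 1181^2 = 1394761 ≡ 83 (mod 1739)
9^128 ≡ 83^2 = 6889 ≡ 1672 (mod 1739)
9^256 ≡ 1672^2 = 2795584 ≡ 1011 (mod 1739)
9^512 ≡ 1011^2 = 1022121 ≡ 1328 (mod 1739)
9^1024 ≡ 1328^2 = 1763584 ≡ 238 (mod 1739)
1738 = 1024 + 512 + 128 + 64 + 8 + 2 in binary powers of 2.
So 9^1738 ≡ 238 · 1328 · 1672 · 83 · 1254 · 81 ≡ 638 (mod 1739).
Since 638 ≠ 1, base 9 is a Fermat witness: 1739 is composite.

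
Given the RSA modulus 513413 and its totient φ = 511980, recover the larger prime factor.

743

φ(n) = (p−1)(q−1) = n − (p+q) + 1, so p + q = 513413 − 511980 + 1 = 1434.
p and q are the roots of t² − 1434t + 513413 = 0.
Discriminant: 1434² − 4·513413 = 2056356 − 2053652 = 2704; √2704 = 52.
q = (1434 − 52)/2 = 691, p = (1434 + 52)/2 = 743.
Check: 691 · 743 = 513413.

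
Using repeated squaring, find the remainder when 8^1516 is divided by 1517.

174

8^1 ≡ 8 (mod 1517)
8^2 ≡ 8^2 = 64 ≡ 64 (mod 1517)
8^4 ≡ 64^2 = 4096 ≡ 1062 (mod 1517)
8^8 ≡ 1062^2 = 1127844 ≡ 713 (mod 1517)
8^16 ≡ 713^2 = 508369 ≡ 174 (mod 1517)
8^32 ≡ 174^2 = 30276 ≡ 1453 (mod 1517)
8^64 ≡ 1453^2 = 2111209 ≡ 1062 (mod 1517)
8^128 ≡ 1062^2 = 1127844 ≡ 713 (mod 1517)
8^256 ≡ 713^2 = 508369 ≡ 174 (mod 1517)
8^512 ≡ 174^2 = 30276 ≡ 1453 (mod 1517)
8^1024 ≡ 1453^2 = 2111209 ≡ 1062 (mod 1517)
1516 = 1024 + 256 + 128 + 64 + 32 + 8 + 4 in binary powers of 2.
So 8^1516 ≡ 1062 · 174 · 713 · 1062 · 1453 · 713 · 1062 ≡ 174 (mod 1517).
Since 174 ≠ 1, base 8 is a Fermat witness: 1517 is composite.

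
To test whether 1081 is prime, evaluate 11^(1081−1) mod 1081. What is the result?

581

11^1 ≡ 11 (mod 1081)
11^2 ≡ 11^2 = 121 ≡ 121 (mod 1081)
11^4 ≡ 121^2 = 14641 ≡ 588 (mod 1081)
11^8 ≡ 588^2 = 345744 ≡ 905 (mod 1081)
11^16 ≡ 905^2 = 819025 ≡ 708 (mod 1081)
11^32 ≡ 708^2 = 501264 ≡ 761 (mod 1081)
11^64 ≡ 761^2 = 579121 ≡ 786 (mod 1081)
11^128 ≡ 786^2 = 617796 ≡ 545 (mod 1081)
11^256 ≡ 545^2 = 297025 ≡ 831 (mod 1081)
11^512 ≡ 831^2 = 690561 ≡ 883 (mod 1081)
11^1024 ≡ 883^2 = 779689 ≡ 288 (mod 1081)
1080 = 1024 + 32 + 16 + 8 in binary powers of 2.
So 11^1080 ≡ 288 · 761 · 708 · 905 ≡ 581 (mod 1081).
Since 581 ≠ 1, base 11 is a Fermat witness: 1081 is composite.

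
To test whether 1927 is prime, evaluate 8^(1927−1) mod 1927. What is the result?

1630

8^1 ≡ 8 (mod 1927)
8^2 ≡ 8^2 = 64 ≡ 64 (mod 1927)
8^4 ≡ 64^2 = 4096 ≡ 242 (mod 1927)
8^8 ≡ 242^2 = 58564 ≡ 754 (mod 1927)
8^16 ≡ 754^2 = 568516 ≡ 51 (mod 1927)
8^32 ≡ 51^2 = 2601 ≡ 674 (mod 1927)
8^64 ≡ 674^2 = 454276 ≡ 1431 (mod 1927)
8^128 ≡ 1431^2 = 2047761 ≡ 1287 (mod 1927)
8^256 ≡ 1287^2 = 1656369 ≡ 1076 (mod 1927)
8^512 ≡ 1076^2 = 1157776 ≡ 1576 (mod 1927)
8^1024 ≡ 1576^2 = 2483776 ≡ 1800 (mod 1927)
1926 = 1024 + 512 + 256 + 128 + 4 + 2 in binary powers of 2.
So 8^1926 ≡ 1800 · 1576 · 1076 · 1287 · 242 · 64 ≡ 1630 (mod 1927).
Since 1630 ≠ 1, base 8 is a Fermat witness: 1927 is composite.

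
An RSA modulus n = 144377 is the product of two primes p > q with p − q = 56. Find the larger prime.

409

Since p = q + 56, we have 144377 = q(q + 56), so q² + 56q − 144377 = 0.
Discriminant: 56² + 4·144377 = 3136 + 577508 = 580644; √580644 = 762.
q = (−56 + 762)/2 = 353, and p = q + 56 = 409.
Check: 353 · 409 = 144377.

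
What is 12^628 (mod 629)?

268

12^1 ≡ 12 (mod 629)
12^2 ≡ 12^2 = 144 ≡ 144 (mod 629)
12^4 ≡ 144^2 = 20736 ≡ 608 (mod 629)
12^8 ≡ 608^2 = 369664 ≡ 441 (mod 629)
12^16 ≡ 441^2 = 194481 ≡ 120 (mod 629)
12^32 ≡ 120^2 = 14400 ≡ 562 (mod 629)
12^64 ≡ 562^2 = 315844 ≡ 86 (mod 629)
12^128 ≡ 86^2 = 7396 ≡ 477 (mod 629)
12^256 ≡ 477^2 = 227529 ≡ 460 (mod 629)
12^512 ≡ 460^2 = 211600 ≡ 256 (mod 629)
628 = 512 + 64 + 32 + 16 + 4 in binary powers of 2.
So 12^628 ≡ 256 · 86 · 562 · 120 · 608 ≡ 268 (mod 629).
Since 268 ≠ 1, base 12 is a Fermat witness: 629 is composite.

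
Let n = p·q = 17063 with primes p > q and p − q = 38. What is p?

151

Since p = q + 38, we have 17063 = q(q + 38), so q² + 38q − 17063 = 0.
Discriminant: 38² + 4·17063 = 1444 + 68252 = 69696; √69696 = 264.
q = (−38 + 264)/2 = 113, and p = q + 38 = 151.
Check: 113 · 151 = 17063.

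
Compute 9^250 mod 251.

1

9^1 ≡ 9 (mod 251)
9^2 ≡ 9^2 = 81 ≡ 81 (mod 251)
9^4 ≡ 81^2 = 6561 ≡ 35 (mod 251)
9^8 ≡ 35^2 = 1225 ≡ 221 (mod 251)
9^16 ≡ 221^2 = 48841 ≡ 147 (mod 251)
9^32 ≡ 147^2 = 21609 ≡ 23 (mod 251)
9^64 ≡ 23^2 = 529 ≡ 27 (mod 251)
9^128 ≡ 27^2 = 729 ≡ 227 (mod 251)
250 = 128 + 64 + 32 + 16 + 8 + 2 in binary powers of 2.
So 9^250 ≡ 227 · 27 · 23 · 147 · 221 · 81 ≡ 1 (mod 251).
Since the result is 1, base 9 gives no evidence that 251 is composite.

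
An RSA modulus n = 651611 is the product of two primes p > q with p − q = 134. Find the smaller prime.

743

Since p = q + 134, we have 651611 = q(q + 134), so q² + 134q − 651611 = 0.
Discriminant: 134² + 4·651611 = 17956 + 2606444 = 2624400; √2624400 = 1620.
q = (−134 + 1620)/2 = 743, and p = q + 134 = 877.
Check: 743 · 877 = 651611.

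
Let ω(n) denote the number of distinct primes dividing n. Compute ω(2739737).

2739737 = 7^2 · 55913
55913 = 11 · 5083
5083 = 13 · 391
391 = 17 · 23
2739737 = 7^2 · 11 · 13 · 17 · 23, which has 5 distinct prime factors.

5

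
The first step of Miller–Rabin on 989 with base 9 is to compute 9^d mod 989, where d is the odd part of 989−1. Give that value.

744

989 − 1 = 988 = 2^2 · 247, so d = 247.
9^1 ≡ 9 (mod 989)
9^2 ≡ 9^2 = 81 ≡ 81 (mod 989)
9^4 ≡ 81^2 = 6561 ≡ 627 (mod 989)
9^8 ≡ 627^2 = 393129 ≡ 496 (mod 989)
9^16 ≡ 496^2 = 246016 ≡ 744 (mod 989)
9^32 ≡ 744^2 = 553536 ≡ 685 (mod 989)
9^64 ≡ 685^2 = 469225 ≡ 439 (mod 989)
9^128 ≡ 439^2 = 192721 ≡ 855 (mod 989)
247 = 128 + 64 + 32 + 16 + 4 + 2 + 1 in binary powers of 2.
So 9^247 ≡ 855 · 439 · 685 · 744 · 627 · 81 · 9 ≡ 744 (mod 989).
Squaring chain: 744 → 685; never reaches −1, so base 9 is a Miller–Rabin witness that 989 is composite.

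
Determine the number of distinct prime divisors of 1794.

4

1794 = 2 · 897
897 = 3 · 299
299 = 13 · 23
1794 = 2 · 3 · 13 · 23, which has 4 distinct prime factors.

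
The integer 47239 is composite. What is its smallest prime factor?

47239 is odd.
Digit sum 25, not divisible by 3.
Ends in 9: not divisible by 5.
7: 47239 = 7·6748 + 3
11: 47239 = 11·4294 + 5
13: 47239 = 13·3633 + 10
17: 47239 = 17·2778 + 13
19: 47239 = 19·2486 + 5
23: 47239 = 23·2053 + 20
29: 47239 = 29·1628 + 27
31: 47239 = 31·1523 + 26
37: 47239 = 37·1276 + 27
41: 47239 = 41·1152 + 7
43: 47239 = 43·1098 + 25
47: 47239 = 47·1005 + 4
53: 47239 = 53·891 + 16
59: 47239 = 59·800 + 39
61: 47239 = 61·774 + 25
67: 47239 = 67·705 + 4
71: 47239 = 71·665 + 24
73: 47239 = 73·647 + 8
79: 47239 = 79·597 + 76
83: 47239 = 83·569 + 12
89: 47239 = 89·530 + 69
97: 47239 = 97·487

97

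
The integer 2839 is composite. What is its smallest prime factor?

2839 is odd.
Digit sum 22, not divisible by 3.
Ends in 9: not divisible by 5.
7: 2839 = 7·405 + 4
11: 2839 = 11·258 + 1
13: 2839 = 13·218 + 5
17: 2839 = 17·167

17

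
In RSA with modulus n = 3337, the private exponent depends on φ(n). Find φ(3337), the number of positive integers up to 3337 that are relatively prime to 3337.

3220

Factor: 3337 = 47 · 71.
φ(3337) = (47−1) · (71−1) = 46 · 70 = 3220.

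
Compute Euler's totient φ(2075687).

2026944

Factor: 2075687 = 109 · 137 · 139.
φ(2075687) = (109−1) · (137−1) · (139−1) = 108 · 136 · 138 = 2026944.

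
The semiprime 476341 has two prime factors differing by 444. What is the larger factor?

947

Since p = q + 444, we have 476341 = q(q + 444), so q² + 444q − 476341 = 0.
Discriminant: 444² + 4·476341 = 197136 + 1905364 = 2102500; √2102500 = 1450.
q = (−444 + 1450)/2 = 503, and p = q + 444 = 947.
Check: 503 · 947 = 476341.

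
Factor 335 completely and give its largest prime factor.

335 = 5 · 67
67 is prime.
So 335 = 5 · 67; the largest prime factor is 67.

67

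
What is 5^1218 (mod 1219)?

453

5^1 ≡ 5 (mod 1219)
5^2 ≡ 5^2 = 25 ≡ 25 (mod 1219)
5^4 ≡ 25^2 = 625 ≡ 625 (mod 1219)
5^8 ≡ 625^2 = 390625 ≡ 545 (mod 1219)
5^16 ≡ 545^2 = 297025 ≡ 808 (mod 1219)
5^32 ≡ 808^2 = 652864 ≡ 699 (mod 1219)
5^64 ≡ 699^2 = 488601 ≡ 1001 (mod 1219)
5^128 ≡ 1001^2 = 1002001 ≡ 1202 (mod 1219)
5^256 ≡ 1202^2 = 1444804 ≡ 289 (mod 1219)
5^512 ≡ 289^2 = 83521 ≡ 629 (mod 1219)
5^1024 ≡ 629^2 = 395641 ≡ 685 (mod 1219)
1218 = 1024 + 128 + 64 + 2 in binary powers of 2.
So 5^1218 ≡ 685 · 1202 · 1001 · 25 ≡ 453 (mod 1219).
Since 453 ≠ 1, base 5 is a Fermat witness: 1219 is composite.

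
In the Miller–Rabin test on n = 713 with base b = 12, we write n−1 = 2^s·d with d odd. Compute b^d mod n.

633

713 − 1 = 712 = 2^3 · 89, so d = 89.
12^1 ≡ 12 (mod 713)
12^2 ≡ 12^2 = 144 ≡ 144 (mod 713)
12^4 ≡ 144^2 = 20736 ≡ 59 (mod 713)
12^8 ≡ 59^2 = 3481 ≡ 629 (mod 713)
12^16 ≡ 629^2 = 395641 ≡ 639 (mod 713)
12^32 ≡ 639^2 = 408321 ≡ 485 (mod 713)
12^64 ≡ 485^2 = 235225 ≡ 648 (mod 713)
89 = 64 + 16 + 8 + 1 in binary powers of 2.
So 12^89 ≡ 648 · 639 · 629 · 12 ≡ 633 (mod 713).
Squaring chain: 633 → 696 → 289; never reaches −1, so base 12 is a Miller–Rabin witness that 713 is composite.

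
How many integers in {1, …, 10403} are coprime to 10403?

10200

Factor: 10403 = 101 · 103.
φ(10403) = (101−1) · (103−1) = 100 · 102 = 10200.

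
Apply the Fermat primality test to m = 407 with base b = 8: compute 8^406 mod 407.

344

8^1 ≡ 8 (mod 407)
8^2 ≡ 8^2 = 64 ≡ 64 (mod 407)
8^4 ≡ 64^2 = 4096 ≡ 26 (mod 407)
8^8 ≡ 26^2 = 676 ≡ 269 (mod 407)
8^16 ≡ 269^2 = 72361 ≡ 322 (mod 407)
8^32 ≡ 322^2 = 103684 ≡ 306 (mod 407)
8^64 ≡ 306^2 = 93636 ≡ 26 (mod 407)
8^128 ≡ 26^2 = 676 ≡ 269 (mod 407)
8^256 ≡ 269^2 = 72361 ≡ 322 (mod 407)
406 = 256 + 128 + 16 + 4 + 2 in binary powers of 2.
So 8^406 ≡ 322 · 269 · 322 · 26 · 64 ≡ 344 (mod 407).
Since 344 ≠ 1, base 8 is a Fermat witness: 407 is composite.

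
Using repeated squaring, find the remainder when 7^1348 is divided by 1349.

7^1 ≡ 7 (mod 1349)
7^2 ≡ 7^2 = 49 ≡ 49 (mod 1349)
7^4 ≡ 49^2 = 2401 ≡ 1052 (mod 1349)
7^8 ≡ 1052^2 = 1106704 ≡ 524 (mod 1349)
7^16 ≡ 524^2 = 274576 ≡ 729 (mod 1349)
7^32 ≡ 729^2 = 531441 ≡ 1284 (mod 1349)
7^64 ≡ 1284^2 = 1648656 ≡ 178 (mod 1349)
7^128 ≡ 178^2 = 31684 ≡ 657 (mod 1349)
7^256 ≡ 657^2 = 431649 ≡ 1318 (mod 1349)
7^512 ≡ 1318^2 = 1737124 ≡ 961 (mod 1349)
7^1024 ≡ 961^2 = 923521 ≡ 805 (mod 1349)
1348 = 1024 + 256 + 64 + 4 in binary powers of 2.
So 7^1348 ≡ 805 · 1318 · 178 · 1052 ≡ 292 (mod 1349).
Since 292 ≠ 1, base 7 is a Fermat witness: 1349 is composite.

292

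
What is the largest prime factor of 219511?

97

219511 = 31 · 7081
7081 = 73 · 97
97 is prime.
So 219511 = 31 · 73 · 97; the largest prime factor is 97.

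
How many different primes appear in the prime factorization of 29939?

3

29939 = 7^2 · 611
611 = 13 · 47
29939 = 7^2 · 13 · 47, which has 3 distinct prime factors.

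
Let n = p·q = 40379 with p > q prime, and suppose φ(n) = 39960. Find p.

271

φ(n) = (p−1)(q−1) = n − (p+q) + 1, so p + q = 40379 − 39960 + 1 = 420.
p and q are the roots of t² − 420t + 40379 = 0.
Discriminant: 420² − 4·40379 = 176400 − 161516 = 14884; √14884 = 122.
q = (420 − 122)/2 = 149, p = (420 + 122)/2 = 271.
Check: 149 · 271 = 40379.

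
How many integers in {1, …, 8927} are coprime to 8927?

Factor: 8927 = 79 · 113.
φ(8927) = (79−1) · (113−1) = 78 · 112 = 8736.

8736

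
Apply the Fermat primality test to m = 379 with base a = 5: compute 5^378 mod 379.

5^1 ≡ 5 (mod 379)
5^2 ≡ 5^2 = 25 ≡ 25 (mod 379)
5^4 ≡ 25^2 = 625 ≡ 246 (mod 379)
5^8 ≡ 246^2 = 60516 ≡ 255 (mod 379)
5^16 ≡ 255^2 = 65025 ≡ 216 (mod 379)
5^32 ≡ 216^2 = 46656 ≡ 39 (mod 379)
5^64 ≡ 39^2 = 1521 ≡ 5 (mod 379)
5^128 ≡ 5^2 = 25 ≡ 25 (mod 379)
5^256 ≡ 25^2 = 625 ≡ 246 (mod 379)
378 = 256 + 64 + 32 + 16 + 8 + 2 in binary powers of 2.
So 5^378 ≡ 246 · 5 · 39 · 216 · 255 · 25 ≡ 1 (mod 379).
Since the result is 1, base 5 gives no evidence that 379 is composite.

1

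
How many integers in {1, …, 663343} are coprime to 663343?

Factor: 663343 = 23 · 151 · 191.
φ(663343) = (23−1) · (151−1) · (191−1) = 22 · 150 · 190 = 627000.

627000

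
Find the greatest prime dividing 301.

43

301 = 7 · 43
43 is prime.
So 301 = 7 · 43; the largest prime factor is 43.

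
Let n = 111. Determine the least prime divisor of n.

111 is odd.
Digit sum 3, divisible by 3.

3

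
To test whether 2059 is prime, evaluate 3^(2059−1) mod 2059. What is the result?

3^1 ≡ 3 (mod 2059)
3^2 ≡ 3^2 = 9 ≡ 9 (mod 2059)
3^4 ≡ 9^2 = 81 ≡ 81 (mod 2059)
3^8 ≡ 81^2 = 6561 ≡ 384 (mod 2059)
3^16 ≡ 384^2 = 147456 ≡ 1267 (mod 2059)
3^32 ≡ 1267^2 = 1605289 ≡ 1328 (mod 2059)
3^64 ≡ 1328^2 = 1763584 ≡ 1080 (mod 2059)
3^128 ≡ 1080^2 = 1166400 ≡ 1006 (mod 2059)
3^256 ≡ 1006^2 = 1012036 ≡ 1067 (mod 2059)
3^512 ≡ 1067^2 = 1138489 ≡ 1921 (mod 2059)
3^1024 ≡ 1921^2 = 3690241 ≡ 513 (mod 2059)
3^2048 ≡ 513^2 = 263169 ≡ 1676 (mod 2059)
2058 = 2048 + 8 + 2 in binary powers of 2.
So 3^2058 ≡ 1676 · 384 · 9 ≡ 289 (mod 2059).
Since 289 ≠ 1, base 3 is a Fermat witness: 2059 is composite.

289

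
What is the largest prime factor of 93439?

93439 = 41 · 2279
2279 = 43 · 53
53 is prime.
So 93439 = 41 · 43 · 53; the largest prime factor is 53.

53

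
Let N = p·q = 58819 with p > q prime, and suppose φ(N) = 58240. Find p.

449

φ(n) = (p−1)(q−1) = n − (p+q) + 1, so p + q = 58819 − 58240 + 1 = 580.
p and q are the roots of t² − 580t + 58819 = 0.
Discriminant: 580² − 4·58819 = 336400 − 235276 = 101124; √101124 = 318.
q = (580 − 318)/2 = 131, p = (580 + 318)/2 = 449.
Check: 131 · 449 = 58819.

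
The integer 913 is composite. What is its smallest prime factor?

11

913 is odd.
Digit sum 13, not divisible by 3.
Ends in 3: not divisible by 5.
7: 913 = 7·130 + 3
11: 913 = 11·83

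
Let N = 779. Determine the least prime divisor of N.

19

779 is odd.
Digit sum 23, not divisible by 3.
Ends in 9: not divisible by 5.
7: 779 = 7·111 + 2
11: 779 = 11·70 + 9
13: 779 = 13·59 + 12
17: 779 = 17·45 + 14
19: 779 = 19·41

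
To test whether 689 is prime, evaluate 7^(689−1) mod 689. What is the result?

386

7^1 ≡ 7 (mod 689)
7^2 ≡ 7^2 = 49 ≡ 49 (mod 689)
7^4 ≡ 49^2 = 2401 ≡ 334 (mod 689)
7^8 ≡ 334^2 = 111556 ≡ 627 (mod 689)
7^16 ≡ 627^2 = 393129 ≡ 399 (mod 689)
7^32 ≡ 399^2 = 159201 ≡ 42 (mod 689)
7^64 ≡ 42^2 = 1764 ≡ 386 (mod 689)
7^128 ≡ 386^2 = 148996 ≡ 172 (mod 689)
7^256 ≡ 172^2 = 29584 ≡ 646 (mod 689)
7^512 ≡ 646^2 = 417316 ≡ 471 (mod 689)
688 = 512 + 128 + 32 + 16 in binary powers of 2.
So 7^688 ≡ 471 · 172 · 42 · 399 ≡ 386 (mod 689).
Since 386 ≠ 1, base 7 is a Fermat witness: 689 is composite.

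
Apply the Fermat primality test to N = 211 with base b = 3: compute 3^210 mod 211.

3^1 ≡ 3 (mod 211)
3^2 ≡ 3^2 = 9 ≡ 9 (mod 211)
3^4 ≡ 9^2 = 81 ≡ 81 (mod 211)
3^8 ≡ 81^2 = 6561 ≡ 20 (mod 211)
3^16 ≡ 20^2 = 400 ≡ 189 (mod 211)
3^32 ≡ 189^2 = 35721 ≡ 62 (mod 211)
3^64 ≡ 62^2 = 3844 ≡ 46 (mod 211)
3^128 ≡ 46^2 = 2116 ≡ 6 (mod 211)
210 = 128 + 64 + 16 + 2 in binary powers of 2.
So 3^210 ≡ 6 · 46 · 189 · 9 ≡ 1 (mod 211).
Since the result is 1, base 3 gives no evidence that 211 is composite.

1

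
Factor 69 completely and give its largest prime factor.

23

69 = 3 · 23
23 is prime.
So 69 = 3 · 23; the largest prime factor is 23.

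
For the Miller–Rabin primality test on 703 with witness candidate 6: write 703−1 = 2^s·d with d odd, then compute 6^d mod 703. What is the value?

438

703 − 1 = 702 = 2^1 · 351, so d = 351.
6^1 ≡ 6 (mod 703)
6^2 ≡ 6^2 = 36 ≡ 36 (mod 703)
6^4 ≡ 36^2 = 1296 ≡ 593 (mod 703)
6^8 ≡ 593^2 = 351649 ≡ 149 (mod 703)
6^16 ≡ 149^2 = 22201 ≡ 408 (mod 703)
6^32 ≡ 408^2 = 166464 ≡ 556 (mod 703)
6^64 ≡ 556^2 = 309136 ≡ 519 (mod 703)
6^128 ≡ 519^2 = 269361 ≡ 112 (mod 703)
6^256 ≡ 112^2 = 12544 ≡ 593 (mod 703)
351 = 256 + 64 + 16 + 8 + 4 + 2 + 1 in binary powers of 2.
So 6^351 ≡ 593 · 519 · 408 · 149 · 593 · 36 · 6 ≡ 438 (mod 703).
Squaring chain: 438; never reaches −1, so base 6 is a Miller–Rabin witness that 703 is composite.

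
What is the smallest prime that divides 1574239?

37

1574239 is odd.
Digit sum 31, not divisible by 3.
Ends in 9: not divisible by 5.
7: 1574239 = 7·224891 + 2
11: 1574239 = 11·143112 + 7
13: 1574239 = 13·121095 + 4
17: 1574239 = 17·92602 + 5
19: 1574239 = 19·82854 + 13
23: 1574239 = 23·68445 + 4
29: 1574239 = 29·54284 + 3
31: 1574239 = 31·50781 + 28
37: 1574239 = 37·42547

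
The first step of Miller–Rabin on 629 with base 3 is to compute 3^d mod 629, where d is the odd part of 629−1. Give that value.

629 − 1 = 628 = 2^2 · 157, so d = 157.
3^1 ≡ 3 (mod 629)
3^2 ≡ 3^2 = 9 ≡ 9 (mod 629)
3^4 ≡ 9^2 = 81 ≡ 81 (mod 629)
3^8 ≡ 81^2 = 6561 ≡ 271 (mod 629)
3^16 ≡ 271^2 = 73441 ≡ 477 (mod 629)
3^32 ≡ 477^2 = 227529 ≡ 460 (mod 629)
3^64 ≡ 460^2 = 211600 ≡ 256 (mod 629)
3^128 ≡ 256^2 = 65536 ≡ 120 (mod 629)
157 = 128 + 16 + 8 + 4 + 1 in binary powers of 2.
So 3^157 ≡ 120 · 477 · 271 · 81 · 3 ≡ 437 (mod 629).
Squaring chain: 437 → 382; never reaches −1, so base 3 is a Miller–Rabin witness that 629 is composite.

437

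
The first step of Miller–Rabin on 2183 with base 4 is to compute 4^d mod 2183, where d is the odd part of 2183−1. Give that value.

1760

2183 − 1 = 2182 = 2^1 · 1091, so d = 1091.
4^1 ≡ 4 (mod 2183)
4^2 ≡ 4^2 = 16 ≡ 16 (mod 2183)
4^4 ≡ 16^2 = 256 ≡ 256 (mod 2183)
4^8 ≡ 256^2 = 65536 ≡ 46 (mod 2183)
4^16 ≡ 46^2 = 2116 ≡ 2116 (mod 2183)
4^32 ≡ 2116^2 = 4477456 ≡ 123 (mod 2183)
4^64 ≡ 123^2 = 15129 ≡ 2031 (mod 2183)
4^128 ≡ 2031^2 = 4124961 ≡ 1274 (mod 2183)
4^256 ≡ 1274^2 = 1623076 ≡ 1107 (mod 2183)
4^512 ≡ 1107^2 = 1225449 ≡ 786 (mod 2183)
4^1024 ≡ 786^2 = 617796 ≡ 7 (mod 2183)
1091 = 1024 + 64 + 2 + 1 in binary powers of 2.
So 4^1091 ≡ 7 · 2031 · 16 · 4 ≡ 1760 (mod 2183).
Squaring chain: 1760; never reaches −1, so base 4 is a Miller–Rabin witness that 2183 is composite.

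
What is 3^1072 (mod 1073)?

848

3^1 ≡ 3 (mod 1073)
3^2 ≡ 3^2 = 9 ≡ 9 (mod 1073)
3^4 ≡ 9^2 = 81 ≡ 81 (mod 1073)
3^8 ≡ 81^2 = 6561 ≡ 123 (mod 1073)
3^16 ≡ 123^2 = 15129 ≡ 107 (mod 1073)
3^32 ≡ 107^2 = 11449 ≡ 719 (mod 1073)
3^64 ≡ 719^2 = 516961 ≡ 848 (mod 1073)
3^128 ≡ 848^2 = 719104 ≡ 194 (mod 1073)
3^256 ≡ 194^2 = 37636 ≡ 81 (mod 1073)
3^512 ≡ 81^2 = 6561 ≡ 123 (mod 1073)
3^1024 ≡ 123^2 = 15129 ≡ 107 (mod 1073)
1072 = 1024 + 32 + 16 in binary powers of 2.
So 3^1072 ≡ 107 · 719 · 107 ≡ 848 (mod 1073).
Since 848 ≠ 1, base 3 is a Fermat witness: 1073 is composite.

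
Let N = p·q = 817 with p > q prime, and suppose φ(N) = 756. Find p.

φ(n) = (p−1)(q−1) = n − (p+q) + 1, so p + q = 817 − 756 + 1 = 62.
p and q are the roots of t² − 62t + 817 = 0.
Discriminant: 62² − 4·817 = 3844 − 3268 = 576; √576 = 24.
q = (62 − 24)/2 = 19, p = (62 + 24)/2 = 43.
Check: 19 · 43 = 817.

43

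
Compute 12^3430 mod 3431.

12^1 ≡ 12 (mod 3431)
12^2 ≡ 12^2 = 144 ≡ 144 (mod 3431)
12^4 ≡ 144^2 = 20736 ≡ 150 (mod 3431)
12^8 ≡ 150^2 = 22500 ≡ 1914 (mod 3431)
12^16 ≡ 1914^2 = 3663396 ≡ 2519 (mod 3431)
12^32 ≡ 2519^2 = 6345361 ≡ 1442 (mod 3431)
12^64 ≡ 1442^2 = 2079364 ≡ 178 (mod 3431)
12^128 ≡ 178^2 = 31684 ≡ 805 (mod 3431)
12^256 ≡ 805^2 = 648025 ≡ 2997 (mod 3431)
12^512 ≡ 2997^2 = 8982009 ≡ 3082 (mod 3431)
12^1024 ≡ 3082^2 = 9498724 ≡ 1716 (mod 3431)
12^2048 ≡ 1716^2 = 2944656 ≡ 858 (mod 3431)
3430 = 2048 + 1024 + 256 + 64 + 32 + 4 + 2 in binary powers of 2.
So 12^3430 ≡ 858 · 1716 · 2997 · 178 · 1442 · 150 · 144 ≡ 3326 (mod 3431).
Since 3326 ≠ 1, base 12 is a Fermat witness: 3431 is composite.

3326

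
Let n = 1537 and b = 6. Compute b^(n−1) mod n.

248

6^1 ≡ 6 (mod 1537)
6^2 ≡ 6^2 = 36 ≡ 36 (mod 1537)
6^4 ≡ 36^2 = 1296 ≡ 1296 (mod 1537)
6^8 ≡ 1296^2 = 1679616 ≡ 1212 (mod 1537)
6^16 ≡ 1212^2 = 1468944 ≡ 1109 (mod 1537)
6^32 ≡ 1109^2 = 1229881 ≡ 281 (mod 1537)
6^64 ≡ 281^2 = 78961 ≡ 574 (mod 1537)
6^128 ≡ 574^2 = 329476 ≡ 558 (mod 1537)
6^256 ≡ 558^2 = 311364 ≡ 890 (mod 1537)
6^512 ≡ 890^2 = 792100 ≡ 545 (mod 1537)
6^1024 ≡ 545^2 = 297025 ≡ 384 (mod 1537)
1536 = 1024 + 512 in binary powers of 2.
So 6^1536 ≡ 384 · 545 ≡ 248 (mod 1537).
Since 248 ≠ 1, base 6 is a Fermat witness: 1537 is composite.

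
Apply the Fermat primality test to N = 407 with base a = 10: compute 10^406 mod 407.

10^1 ≡ 10 (mod 407)
10^2 ≡ 10^2 = 100 ≡ 100 (mod 407)
10^4 ≡ 100^2 = 10000 ≡ 232 (mod 407)
10^8 ≡ 232^2 = 53824 ≡ 100 (mod 407)
10^16 ≡ 100^2 = 10000 ≡ 232 (mod 407)
10^32 ≡ 232^2 = 53824 ≡ 100 (mod 407)
10^64 ≡ 100^2 = 10000 ≡ 232 (mod 407)
10^128 ≡ 232^2 = 53824 ≡ 100 (mod 407)
10^256 ≡ 100^2 = 10000 ≡ 232 (mod 407)
406 = 256 + 128 + 16 + 4 + 2 in binary powers of 2.
So 10^406 ≡ 232 · 100 · 232 · 232 · 100 ≡ 232 (mod 407).
Since 232 ≠ 1, base 10 is a Fermat witness: 407 is composite.

232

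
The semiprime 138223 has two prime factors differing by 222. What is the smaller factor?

277

Since p = q + 222, we have 138223 = q(q + 222), so q² + 222q − 138223 = 0.
Discriminant: 222² + 4·138223 = 49284 + 552892 = 602176; √602176 = 776.
q = (−222 + 776)/2 = 277, and p = q + 222 = 499.
Check: 277 · 499 = 138223.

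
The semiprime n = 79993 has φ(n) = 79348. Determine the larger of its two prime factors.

φ(n) = (p−1)(q−1) = n − (p+q) + 1, so p + q = 79993 − 79348 + 1 = 646.
p and q are the roots of t² − 646t + 79993 = 0.
Discriminant: 646² − 4·79993 = 417316 − 319972 = 97344; √97344 = 312.
q = (646 − 312)/2 = 167, p = (646 + 312)/2 = 479.
Check: 167 · 479 = 79993.

479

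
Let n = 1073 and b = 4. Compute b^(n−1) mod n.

4^1 ≡ 4 (mod 1073)
4^2 ≡ 4^2 = 16 ≡ 16 (mod 1073)
4^4 ≡ 16^2 = 256 ≡ 256 (mod 1073)
4^8 ≡ 256^2 = 65536 ≡ 83 (mod 1073)
4^16 ≡ 83^2 = 6889 ≡ 451 (mod 1073)
4^32 ≡ 451^2 = 203401 ≡ 604 (mod 1073)
4^64 ≡ 604^2 = 364816 ≡ 1069 (mod 1073)
4^128 ≡ 1069^2 = 1142761 ≡ 16 (mod 1073)
4^256 ≡ 16^2 = 256 ≡ 256 (mod 1073)
4^512 ≡ 256^2 = 65536 ≡ 83 (mod 1073)
4^1024 ≡ 83^2 = 6889 ≡ 451 (mod 1073)
1072 = 1024 + 32 + 16 in binary powers of 2.
So 4^1072 ≡ 451 · 604 · 451 ≡ 1069 (mod 1073).
Since 1069 ≠ 1, base 4 is a Fermat witness: 1073 is composite.

1069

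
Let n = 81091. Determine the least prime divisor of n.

81091 is odd.
Digit sum 19, not divisible by 3.
Ends in 1: not divisible by 5.
7: 81091 = 7·11584 + 3
11: 81091 = 11·7371 + 10
13: 81091 = 13·6237 + 10
17: 81091 = 17·4770 + 1
19: 81091 = 19·4267 + 18
23: 81091 = 23·3525 + 16
29: 81091 = 29·2796 + 7
31: 81091 = 31·2615 + 26
37: 81091 = 37·2191 + 24
41: 81091 = 41·1977 + 34
43: 81091 = 43·1885 + 36
47: 81091 = 47·1725 + 16
53: 81091 = 53·1530 + 1
59: 81091 = 59·1374 + 25
61: 81091 = 61·1329 + 22
67: 81091 = 67·1210 + 21
71: 81091 = 71·1142 + 9
73: 81091 = 73·1110 + 61
79: 81091 = 79·1026 + 37
83: 81091 = 83·977

83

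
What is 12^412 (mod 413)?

12^1 ≡ 12 (mod 413)
12^2 ≡ 12^2 = 144 ≡ 144 (mod 413)
12^4 ≡ 144^2 = 20736 ≡ 86 (mod 413)
12^8 ≡ 86^2 = 7396 ≡ 375 (mod 413)
12^16 ≡ 375^2 = 140625 ≡ 205 (mod 413)
12^32 ≡ 205^2 = 42025 ≡ 312 (mod 413)
12^64 ≡ 312^2 = 97344 ≡ 289 (mod 413)
12^128 ≡ 289^2 = 83521 ≡ 95 (mod 413)
12^256 ≡ 95^2 = 9025 ≡ 352 (mod 413)
412 = 256 + 128 + 16 + 8 + 4 in binary powers of 2.
So 12^412 ≡ 352 · 95 · 205 · 375 · 86 ≡ 289 (mod 413).
Since 289 ≠ 1, base 12 is a Fermat witness: 413 is composite.

289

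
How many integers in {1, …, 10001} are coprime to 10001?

Factor: 10001 = 73 · 137.
φ(10001) = (73−1) · (137−1) = 72 · 136 = 9792.

9792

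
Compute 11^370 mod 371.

354

11^1 ≡ 11 (mod 371)
11^2 ≡ 11^2 = 121 ≡ 121 (mod 371)
11^4 ≡ 121^2 = 14641 ≡ 172 (mod 371)
11^8 ≡ 172^2 = 29584 ≡ 275 (mod 371)
11^16 ≡ 275^2 = 75625 ≡ 312 (mod 371)
11^32 ≡ 312^2 = 97344 ≡ 142 (mod 371)
11^64 ≡ 142^2 = 20164 ≡ 130 (mod 371)
11^128 ≡ 130^2 = 16900 ≡ 205 (mod 371)
11^256 ≡ 205^2 = 42025 ≡ 102 (mod 371)
370 = 256 + 64 + 32 + 16 + 2 in binary powers of 2.
So 11^370 ≡ 102 · 130 · 142 · 312 · 121 ≡ 354 (mod 371).
Since 354 ≠ 1, base 11 is a Fermat witness: 371 is composite.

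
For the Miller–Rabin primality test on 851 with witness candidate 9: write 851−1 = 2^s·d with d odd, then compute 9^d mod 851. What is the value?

851 − 1 = 850 = 2^1 · 425, so d = 425.
9^1 ≡ 9 (mod 851)
9^2 ≡ 9^2 = 81 ≡ 81 (mod 851)
9^4 ≡ 81^2 = 6561 ≡ 604 (mod 851)
9^8 ≡ 604^2 = 364816 ≡ 588 (mod 851)
9^16 ≡ 588^2 = 345744 ≡ 238 (mod 851)
9^32 ≡ 238^2 = 56644 ≡ 478 (mod 851)
9^64 ≡ 478^2 = 228484 ≡ 416 (mod 851)
9^128 ≡ 416^2 = 173056 ≡ 303 (mod 851)
9^256 ≡ 303^2 = 91809 ≡ 752 (mod 851)
425 = 256 + 128 + 32 + 8 + 1 in binary powers of 2.
So 9^425 ≡ 752 · 303 · 478 · 588 · 9 ≡ 303 (mod 851).
Squaring chain: 303; never reaches −1, so base 9 is a Miller–Rabin witness that 851 is composite.

303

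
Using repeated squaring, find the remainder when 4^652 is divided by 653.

1

4^1 ≡ 4 (mod 653)
4^2 ≡ 4^2 = 16 ≡ 16 (mod 653)
4^4 ≡ 16^2 = 256 ≡ 256 (mod 653)
4^8 ≡ 256^2 = 65536 ≡ 236 (mod 653)
4^16 ≡ 236^2 = 55696 ≡ 191 (mod 653)
4^32 ≡ 191^2 = 36481 ≡ 566 (mod 653)
4^64 ≡ 566^2 = 320356 ≡ 386 (mod 653)
4^128 ≡ 386^2 = 148996 ≡ 112 (mod 653)
4^256 ≡ 112^2 = 12544 ≡ 137 (mod 653)
4^512 ≡ 137^2 = 18769 ≡ 485 (mod 653)
652 = 512 + 128 + 8 + 4 in binary powers of 2.
So 4^652 ≡ 485 · 112 · 236 · 256 ≡ 1 (mod 653).
Since the result is 1, base 4 gives no evidence that 653 is composite.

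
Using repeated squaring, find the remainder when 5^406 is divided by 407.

5^1 ≡ 5 (mod 407)
5^2 ≡ 5^2 = 25 ≡ 25 (mod 407)
5^4 ≡ 25^2 = 625 ≡ 218 (mod 407)
5^8 ≡ 218^2 = 47524 ≡ 312 (mod 407)
5^16 ≡ 312^2 = 97344 ≡ 71 (mod 407)
5^32 ≡ 71^2 = 5041 ≡ 157 (mod 407)
5^64 ≡ 157^2 = 24649 ≡ 229 (mod 407)
5^128 ≡ 229^2 = 52441 ≡ 345 (mod 407)
5^256 ≡ 345^2 = 119025 ≡ 181 (mod 407)
406 = 256 + 128 + 16 + 4 + 2 in binary powers of 2.
So 5^406 ≡ 181 · 345 · 71 · 218 · 25 ≡ 104 (mod 407).
Since 104 ≠ 1, base 5 is a Fermat witness: 407 is composite.

104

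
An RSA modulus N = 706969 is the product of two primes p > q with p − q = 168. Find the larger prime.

Since p = q + 168, we have 706969 = q(q + 168), so q² + 168q − 706969 = 0.
Discriminant: 168² + 4·706969 = 28224 + 2827876 = 2856100; √2856100 = 1690.
q = (−168 + 1690)/2 = 761, and p = q + 168 = 929.
Check: 761 · 929 = 706969.

929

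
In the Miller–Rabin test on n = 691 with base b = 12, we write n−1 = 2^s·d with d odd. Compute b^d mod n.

690

691 − 1 = 690 = 2^1 · 345, so d = 345.
12^1 ≡ 12 (mod 691)
12^2 ≡ 12^2 = 144 ≡ 144 (mod 691)
12^4 ≡ 144^2 = 20736 ≡ 6 (mod 691)
12^8 ≡ 6^2 = 36 ≡ 36 (mod 691)
12^16 ≡ 36^2 = 1296 ≡ 605 (mod 691)
12^32 ≡ 605^2 = 366025 ≡ 486 (mod 691)
12^64 ≡ 486^2 = 236196 ≡ 565 (mod 691)
12^128 ≡ 565^2 = 319225 ≡ 674 (mod 691)
12^256 ≡ 674^2 = 454276 ≡ 289 (mod 691)
345 = 256 + 64 + 16 + 8 + 1 in binary powers of 2.
So 12^345 ≡ 289 · 565 · 605 · 36 · 12 ≡ 690 (mod 691).
Since 12^d ≡ 690 (mod 691), base 12 does not prove 691 composite.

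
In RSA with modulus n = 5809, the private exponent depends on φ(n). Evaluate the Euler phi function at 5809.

5616

Factor: 5809 = 37 · 157.
φ(5809) = (37−1) · (157−1) = 36 · 156 = 5616.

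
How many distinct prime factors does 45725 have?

45725 = 5^2 · 1829
1829 = 31 · 59
45725 = 5^2 · 31 · 59, which has 3 distinct prime factors.

3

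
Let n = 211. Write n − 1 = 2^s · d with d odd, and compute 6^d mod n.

211 − 1 = 210 = 2^1 · 105, so d = 105.
6^1 ≡ 6 (mod 211)
6^2 ≡ 6^2 = 36 ≡ 36 (mod 211)
6^4 ≡ 36^2 = 1296 ≡ 30 (mod 211)
6^8 ≡ 30^2 = 900 ≡ 56 (mod 211)
6^16 ≡ 56^2 = 3136 ≡ 182 (mod 211)
6^32 ≡ 182^2 = 33124 ≡ 208 (mod 211)
6^64 ≡ 208^2 = 43264 ≡ 9 (mod 211)
105 = 64 + 32 + 8 + 1 in binary powers of 2.
So 6^105 ≡ 9 · 208 · 56 · 6 ≡ 1 (mod 211).
Since 6^d ≡ 1 (mod 211), base 6 does not prove 211 composite.

1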